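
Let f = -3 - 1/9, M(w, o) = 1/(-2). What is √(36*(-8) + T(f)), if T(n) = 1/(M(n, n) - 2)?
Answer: I*√7210/5 ≈ 16.982*I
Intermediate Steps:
M(w, o) = -½
f = -28/9 (f = -3 - 1*⅑ = -3 - ⅑ = -28/9 ≈ -3.1111)
T(n) = -⅖ (T(n) = 1/(-½ - 2) = 1/(-5/2) = -⅖)
√(36*(-8) + T(f)) = √(36*(-8) - ⅖) = √(-288 - ⅖) = √(-1442/5) = I*√7210/5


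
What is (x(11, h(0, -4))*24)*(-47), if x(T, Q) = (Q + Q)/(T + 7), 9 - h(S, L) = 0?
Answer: -1128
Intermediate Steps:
h(S, L) = 9 (h(S, L) = 9 - 1*0 = 9 + 0 = 9)
x(T, Q) = 2*Q/(7 + T) (x(T, Q) = (2*Q)/(7 + T) = 2*Q/(7 + T))
(x(11, h(0, -4))*24)*(-47) = ((2*9/(7 + 11))*24)*(-47) = ((2*9/18)*24)*(-47) = ((2*9*(1/18))*24)*(-47) = (1*24)*(-47) = 24*(-47) = -1128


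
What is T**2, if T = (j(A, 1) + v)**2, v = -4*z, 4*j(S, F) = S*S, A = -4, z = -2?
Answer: 20736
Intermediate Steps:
j(S, F) = S**2/4 (j(S, F) = (S*S)/4 = S**2/4)
v = 8 (v = -4*(-2) = 8)
T = 144 (T = ((1/4)*(-4)**2 + 8)**2 = ((1/4)*16 + 8)**2 = (4 + 8)**2 = 12**2 = 144)
T**2 = 144**2 = 20736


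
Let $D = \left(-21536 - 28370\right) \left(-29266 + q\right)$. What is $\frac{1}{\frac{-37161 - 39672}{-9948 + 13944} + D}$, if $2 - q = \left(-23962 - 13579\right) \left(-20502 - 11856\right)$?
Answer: $\frac{444}{26917436814996151} \approx 1.6495 \cdot 10^{-14}$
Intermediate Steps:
$q = -1214751676$ ($q = 2 - \left(-23962 - 13579\right) \left(-20502 - 11856\right) = 2 - \left(-37541\right) \left(-32358\right) = 2 - 1214751678 = -1214751676$)
$D = 60624857691452$ ($D = \left(-21536 - 28370\right) \left(-29266 - 1214751676\right) = \left(-49906\right) \left(-1214780942\right) = 60624857691452$)
$\frac{1}{\frac{-37161 - 39672}{-9948 + 13944} + D} = \frac{1}{\frac{-37161 - 39672}{-9948 + 13944} + 60624857691452} = \frac{1}{- \frac{76833}{3996} + 60624857691452} = \frac{1}{\left(-76833\right) \frac{1}{3996} + 60624857691452} = \frac{1}{- \frac{8537}{444} + 60624857691452} = \frac{1}{\frac{26917436814996151}{444}} = \frac{444}{26917436814996151}$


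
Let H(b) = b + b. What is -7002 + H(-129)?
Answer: -7260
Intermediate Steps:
H(b) = 2*b
-7002 + H(-129) = -7002 + 2*(-129) = -7002 - 258 = -7260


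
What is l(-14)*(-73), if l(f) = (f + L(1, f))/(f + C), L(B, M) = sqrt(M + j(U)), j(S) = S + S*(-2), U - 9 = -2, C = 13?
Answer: -1022 + 73*I*sqrt(21) ≈ -1022.0 + 334.53*I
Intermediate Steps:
U = 7 (U = 9 - 2 = 7)
j(S) = -S (j(S) = S - 2*S = -S)
L(B, M) = sqrt(-7 + M) (L(B, M) = sqrt(M - 1*7) = sqrt(M - 7) = sqrt(-7 + M))
l(f) = (f + sqrt(-7 + f))/(13 + f) (l(f) = (f + sqrt(-7 + f))/(f + 13) = (f + sqrt(-7 + f))/(13 + f))
l(-14)*(-73) = ((-14 + sqrt(-7 - 14))/(13 - 14))*(-73) = ((-14 + sqrt(-21))/(-1))*(-73) = -(-14 + I*sqrt(21))*(-73) = (14 - I*sqrt(21))*(-73) = -1022 + 73*I*sqrt(21)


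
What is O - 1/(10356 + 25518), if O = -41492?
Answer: -1488484009/35874 ≈ -41492.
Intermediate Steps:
O - 1/(10356 + 25518) = -41492 - 1/(10356 + 25518) = -41492 - 1/35874 = -1488484009/35874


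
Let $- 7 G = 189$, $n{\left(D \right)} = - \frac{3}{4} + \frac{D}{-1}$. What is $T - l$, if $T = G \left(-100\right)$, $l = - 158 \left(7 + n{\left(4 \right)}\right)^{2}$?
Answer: $\frac{27999}{8} \approx 3499.9$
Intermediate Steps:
$n{\left(D \right)} = - \frac{3}{4} - D$ ($n{\left(D \right)} = \left(-3\right) \frac{1}{4} + D \left(-1\right) = - \frac{3}{4} - D$)
$G = -27$ ($G = \left(- \frac{1}{7}\right) 189 = -27$)
$l = - \frac{6399}{8}$ ($l = - 158 \left(7 - \frac{19}{4}\right)^{2} = - 158 \left(\frac{9}{4}\right)^{2} = \left(-158\right) \frac{81}{16} = - \frac{6399}{8} \approx -799.88$)
$T = 2700$ ($T = \left(-27\right) \left(-100\right) = 2700$)
$T - l = 2700 - - \frac{6399}{8} = 2700 + \frac{6399}{8} = \frac{27999}{8}$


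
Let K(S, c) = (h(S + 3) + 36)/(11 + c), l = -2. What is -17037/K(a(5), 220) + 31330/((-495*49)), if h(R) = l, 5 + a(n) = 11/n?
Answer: -19091551541/164934 ≈ -1.1575e+5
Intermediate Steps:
a(n) = -5 + 11/n
h(R) = -2
K(S, c) = 34/(11 + c) (K(S, c) = (-2 + 36)/(11 + c) = 34/(11 + c))
-17037/K(a(5), 220) + 31330/((-495*49)) = -17037/(34/(11 + 220)) + 31330/((-495*49)) = -17037/(34/231) + 31330/(-24255) = -17037/(34*(1/231)) + 31330*(-1/24255) = -17037/34/231 - 6266/4851 = -17037*231/34 - 6266/4851 = -3935547/34 - 6266/4851 = -19091551541/164934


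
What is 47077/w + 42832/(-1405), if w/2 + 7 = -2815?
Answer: -307886993/7929820 ≈ -38.826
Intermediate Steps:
w = -5644 (w = -14 + 2*(-2815) = -14 - 5630 = -5644)
47077/w + 42832/(-1405) = 47077/(-5644) + 42832/(-1405) = 47077*(-1/5644) + 42832*(-1/1405) = -47077/5644 - 42832/1405 = -307886993/7929820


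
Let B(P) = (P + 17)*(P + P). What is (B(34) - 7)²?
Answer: 11978521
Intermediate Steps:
B(P) = 2*P*(17 + P) (B(P) = (17 + P)*(2*P) = 2*P*(17 + P))
(B(34) - 7)² = (2*34*(17 + 34) - 7)² = (2*34*51 - 7)² = (3468 - 7)² = 3461² = 11978521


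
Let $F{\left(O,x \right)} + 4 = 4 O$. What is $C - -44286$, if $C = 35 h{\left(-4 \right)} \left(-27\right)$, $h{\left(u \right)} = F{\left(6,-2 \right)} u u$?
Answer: $-258114$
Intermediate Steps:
$F{\left(O,x \right)} = -4 + 4 O$
$h{\left(u \right)} = 20 u^{2}$ ($h{\left(u \right)} = \left(-4 + 4 \cdot 6\right) u u = \left(-4 + 24\right) u u = 20 u u = 20 u^{2}$)
$C = -302400$ ($C = 35 \cdot 20 \left(-4\right)^{2} \left(-27\right) = 35 \cdot 20 \cdot 16 \left(-27\right) = 35 \cdot 320 \left(-27\right) = 11200 \left(-27\right) = -302400$)
$C - -44286 = -302400 - -44286 = -302400 + 44286 = -258114$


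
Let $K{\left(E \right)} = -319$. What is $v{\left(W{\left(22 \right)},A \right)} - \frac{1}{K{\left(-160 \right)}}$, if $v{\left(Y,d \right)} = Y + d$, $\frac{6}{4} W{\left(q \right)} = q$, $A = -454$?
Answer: $- \frac{420439}{957} \approx -439.33$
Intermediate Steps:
$W{\left(q \right)} = \frac{2 q}{3}$
$v{\left(W{\left(22 \right)},A \right)} - \frac{1}{K{\left(-160 \right)}} = \left(\frac{2}{3} \cdot 22 - 454\right) - \frac{1}{-319} = \left(\frac{44}{3} - 454\right) - - \frac{1}{319} = - \frac{1318}{3} + \frac{1}{319} = - \frac{420439}{957}$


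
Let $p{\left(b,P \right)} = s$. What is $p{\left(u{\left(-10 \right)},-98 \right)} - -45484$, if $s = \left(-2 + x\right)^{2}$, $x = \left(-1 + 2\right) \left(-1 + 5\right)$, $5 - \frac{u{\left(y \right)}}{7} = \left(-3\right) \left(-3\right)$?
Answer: $45488$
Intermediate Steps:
$u{\left(y \right)} = -28$ ($u{\left(y \right)} = 35 - 7 \left(\left(-3\right) \left(-3\right)\right) = 35 - 63 = -28$)
$x = 4$ ($x = 1 \cdot 4 = 4$)
$s = 4$ ($s = \left(-2 + 4\right)^{2} = 2^{2} = 4$)
$p{\left(b,P \right)} = 4$
$p{\left(u{\left(-10 \right)},-98 \right)} - -45484 = 4 - -45484 = 4 + 45484 = 45488$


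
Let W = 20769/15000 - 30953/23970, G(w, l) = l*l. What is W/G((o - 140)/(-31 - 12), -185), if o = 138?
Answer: 1117931/410186625000 ≈ 2.7254e-6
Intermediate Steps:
G(w, l) = l²
W = 1117931/11985000 (W = 20769*(1/15000) - 30953*1/23970 = 6923/5000 - 30953/23970 = 1117931/11985000 ≈ 0.093277)
W/G((o - 140)/(-31 - 12), -185) = 1117931/(11985000*((-185)²)) = (1117931/11985000)/34225 = (1117931/11985000)*(1/34225) = 1117931/410186625000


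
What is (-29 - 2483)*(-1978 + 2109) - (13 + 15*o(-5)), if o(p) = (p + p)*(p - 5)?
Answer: -330585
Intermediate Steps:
o(p) = 2*p*(-5 + p) (o(p) = (2*p)*(-5 + p) = 2*p*(-5 + p))
(-29 - 2483)*(-1978 + 2109) - (13 + 15*o(-5)) = (-29 - 2483)*(-1978 + 2109) - (13 + 15*(2*(-5)*(-5 - 5))) = -2512*131 - (13 + 15*(2*(-5)*(-10))) = -329072 - (13 + 15*100) = -329072 - (13 + 1500) = -329072 - 1*1513 = -329072 - 1513 = -330585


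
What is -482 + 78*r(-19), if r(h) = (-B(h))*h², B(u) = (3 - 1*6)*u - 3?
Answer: -1521014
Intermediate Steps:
B(u) = -3 - 3*u (B(u) = (3 - 6)*u - 3 = -3*u - 3 = -3 - 3*u)
r(h) = h²*(3 + 3*h) (r(h) = (-(-3 - 3*h))*h² = (3 + 3*h)*h² = h²*(3 + 3*h))
-482 + 78*r(-19) = -482 + 78*(3*(-19)²*(1 - 19)) = -482 + 78*(3*361*(-18)) = -482 + 78*(-19494) = -482 - 1520532 = -1521014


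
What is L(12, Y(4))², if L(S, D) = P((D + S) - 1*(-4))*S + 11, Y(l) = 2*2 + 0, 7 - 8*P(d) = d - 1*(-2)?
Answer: 529/4 ≈ 132.25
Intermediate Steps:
P(d) = 5/8 - d/8 (P(d) = 7/8 - (d - 1*(-2))/8 = 7/8 - (d + 2)/8 = 7/8 - (2 + d)/8 = 7/8 + (-¼ - d/8) = 5/8 - d/8)
Y(l) = 4 (Y(l) = 4 + 0 = 4)
L(S, D) = 11 + S*(⅛ - D/8 - S/8) (L(S, D) = (5/8 - ((D + S) - 1*(-4))/8)*S + 11 = (5/8 - ((D + S) + 4)/8)*S + 11 = (5/8 - (4 + D + S)/8)*S + 11 = (5/8 + (-½ - D/8 - S/8))*S + 11 = (⅛ - D/8 - S/8)*S + 11 = S*(⅛ - D/8 - S/8) + 11 = 11 + S*(⅛ - D/8 - S/8))
L(12, Y(4))² = (11 - ⅛*12*(-1 + 4 + 12))² = (11 - ⅛*12*15)² = (11 - 45/2)² = (-23/2)² = 529/4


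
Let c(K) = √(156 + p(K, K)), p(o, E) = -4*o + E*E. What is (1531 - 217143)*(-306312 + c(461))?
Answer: 66044542944 - 215612*√210833 ≈ 6.5946e+10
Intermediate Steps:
p(o, E) = E² - 4*o (p(o, E) = -4*o + E² = E² - 4*o)
c(K) = √(156 + K² - 4*K) (c(K) = √(156 + (K² - 4*K)) = √(156 + K² - 4*K))
(1531 - 217143)*(-306312 + c(461)) = (1531 - 217143)*(-306312 + √(156 + 461² - 4*461)) = -215612*(-306312 + √(156 + 212521 - 1844)) = -215612*(-306312 + √210833) = 66044542944 - 215612*√210833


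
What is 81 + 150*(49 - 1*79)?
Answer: -4419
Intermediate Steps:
81 + 150*(49 - 1*79) = 81 + 150*(49 - 79) = 81 + 150*(-30) = 81 - 4500 = -4419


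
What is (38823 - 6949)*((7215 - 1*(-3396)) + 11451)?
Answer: 703204188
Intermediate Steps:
(38823 - 6949)*((7215 - 1*(-3396)) + 11451) = 31874*((7215 + 3396) + 11451) = 31874*(10611 + 11451) = 31874*22062 = 703204188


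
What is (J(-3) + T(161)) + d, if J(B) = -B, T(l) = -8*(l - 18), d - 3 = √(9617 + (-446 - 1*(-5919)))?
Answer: -1138 + √15090 ≈ -1015.2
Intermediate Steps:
d = 3 + √15090 (d = 3 + √(9617 + (-446 - 1*(-5919))) = 3 + √(9617 + (-446 + 5919)) = 3 + √(9617 + 5473) = 3 + √15090 ≈ 125.84)
T(l) = 144 - 8*l (T(l) = -8*(-18 + l) = 144 - 8*l)
(J(-3) + T(161)) + d = (-1*(-3) + (144 - 8*161)) + (3 + √15090) = (3 + (144 - 1288)) + (3 + √15090) = (3 - 1144) + (3 + √15090) = -1141 + (3 + √15090) = -1138 + √15090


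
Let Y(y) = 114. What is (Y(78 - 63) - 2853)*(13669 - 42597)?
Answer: 79233792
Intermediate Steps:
(Y(78 - 63) - 2853)*(13669 - 42597) = (114 - 2853)*(13669 - 42597) = -2739*(-28928) = 79233792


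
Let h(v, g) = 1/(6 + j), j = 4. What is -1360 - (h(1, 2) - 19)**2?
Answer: -171721/100 ≈ -1717.2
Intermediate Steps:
h(v, g) = 1/10 (h(v, g) = 1/(6 + 4) = 1/10)
-1360 - (h(1, 2) - 19)**2 = -1360 - (1/10 - 19)**2 = -1360 - (-189/10)**2 = -1360 - 1*35721/100 = -1360 - 35721/100 = -171721/100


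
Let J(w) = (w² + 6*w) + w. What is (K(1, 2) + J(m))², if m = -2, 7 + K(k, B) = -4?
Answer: 441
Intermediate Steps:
K(k, B) = -11 (K(k, B) = -7 - 4 = -11)
J(w) = w² + 7*w
(K(1, 2) + J(m))² = (-11 - 2*(7 - 2))² = (-11 - 2*5)² = (-11 - 10)² = (-21)² = 441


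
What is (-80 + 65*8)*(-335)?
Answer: -147400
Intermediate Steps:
(-80 + 65*8)*(-335) = (-80 + 520)*(-335) = 440*(-335) = -147400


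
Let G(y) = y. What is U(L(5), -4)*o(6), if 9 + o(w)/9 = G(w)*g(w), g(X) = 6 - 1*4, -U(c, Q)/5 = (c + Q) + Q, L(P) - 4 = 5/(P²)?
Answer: 513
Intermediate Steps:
L(P) = 4 + 5/P² (L(P) = 4 + 5/(P²) = 4 + 5/P²)
U(c, Q) = -10*Q - 5*c (U(c, Q) = -5*((c + Q) + Q) = -5*((Q + c) + Q) = -5*(c + 2*Q) = -10*Q - 5*c)
g(X) = 2 (g(X) = 6 - 4 = 2)
o(w) = -81 + 18*w (o(w) = -81 + 9*(w*2) = -81 + 9*(2*w) = -81 + 18*w)
U(L(5), -4)*o(6) = (-10*(-4) - 5*(4 + 5/5²))*(-81 + 18*6) = (40 - 5*(4 + 5*(1/25)))*(-81 + 108) = (40 - 5*(4 + ⅕))*27 = (40 - 5*21/5)*27 = (40 - 21)*27 = 19*27 = 513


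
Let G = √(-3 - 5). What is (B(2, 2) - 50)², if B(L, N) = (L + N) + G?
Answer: 2108 - 184*I*√2 ≈ 2108.0 - 260.22*I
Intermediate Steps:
G = 2*I*√2 (G = √(-8) = 2*I*√2 ≈ 2.8284*I)
B(L, N) = L + N + 2*I*√2 (B(L, N) = (L + N) + 2*I*√2 = L + N + 2*I*√2)
(B(2, 2) - 50)² = ((2 + 2 + 2*I*√2) - 50)² = ((4 + 2*I*√2) - 50)² = (-46 + 2*I*√2)²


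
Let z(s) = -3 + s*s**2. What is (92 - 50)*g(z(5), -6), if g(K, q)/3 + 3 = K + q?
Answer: 14238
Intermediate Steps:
z(s) = -3 + s**3
g(K, q) = -9 + 3*K + 3*q (g(K, q) = -9 + 3*(K + q) = -9 + (3*K + 3*q) = -9 + 3*K + 3*q)
(92 - 50)*g(z(5), -6) = (92 - 50)*(-9 + 3*(-3 + 5**3) + 3*(-6)) = 42*(-9 + 3*(-3 + 125) - 18) = 42*(-9 + 3*122 - 18) = 42*(-9 + 366 - 18) = 42*339 = 14238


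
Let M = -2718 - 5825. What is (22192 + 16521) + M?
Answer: 30170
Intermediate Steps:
M = -8543
(22192 + 16521) + M = (22192 + 16521) - 8543 = 38713 - 8543 = 30170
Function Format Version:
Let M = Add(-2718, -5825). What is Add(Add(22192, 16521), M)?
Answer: 30170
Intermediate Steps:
M = -8543
Add(Add(22192, 16521), M) = Add(Add(22192, 16521), -8543) = Add(38713, -8543) = 30170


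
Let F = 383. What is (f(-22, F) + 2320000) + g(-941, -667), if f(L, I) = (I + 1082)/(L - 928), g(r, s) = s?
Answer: 440672977/190 ≈ 2.3193e+6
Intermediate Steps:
f(L, I) = (1082 + I)/(-928 + L)
(f(-22, F) + 2320000) + g(-941, -667) = ((1082 + 383)/(-928 - 22) + 2320000) - 667 = (1465/(-950) + 2320000) - 667 = (-1/950*1465 + 2320000) - 667 = (-293/190 + 2320000) - 667 = 440799707/190 - 667 = 440672977/190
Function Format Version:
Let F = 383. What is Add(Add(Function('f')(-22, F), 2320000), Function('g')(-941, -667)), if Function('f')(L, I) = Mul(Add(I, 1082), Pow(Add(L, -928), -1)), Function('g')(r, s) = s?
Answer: Rational(440672977, 190) ≈ 2.3193e+6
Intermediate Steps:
Function('f')(L, I) = Mul(Pow(Add(-928, L), -1), Add(1082, I)) (Function('f')(L, I) = Mul(Add(1082, I), Pow(Add(-928, L), -1)) = Mul(Pow(Add(-928, L), -1), Add(1082, I)))
Add(Add(Function('f')(-22, F), 2320000), Function('g')(-941, -667)) = Add(Add(Mul(Pow(Add(-928, -22), -1), Add(1082, 383)), 2320000), -667) = Add(Add(Mul(Pow(-950, -1), 1465), 2320000), -667) = Add(Add(Mul(Rational(-1, 950), 1465), 2320000), -667) = Add(Add(Rational(-293, 190), 2320000), -667) = Add(Rational(440799707, 190), -667) = Rational(440672977, 190)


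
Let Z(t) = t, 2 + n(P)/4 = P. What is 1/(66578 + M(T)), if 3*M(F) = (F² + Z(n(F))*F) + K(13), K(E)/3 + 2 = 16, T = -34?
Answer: 3/205828 ≈ 1.4575e-5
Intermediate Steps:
n(P) = -8 + 4*P
K(E) = 42 (K(E) = -6 + 3*16 = -6 + 48 = 42)
M(F) = 14 + F²/3 + F*(-8 + 4*F)/3 (M(F) = ((F² + (-8 + 4*F)*F) + 42)/3 = ((F² + F*(-8 + 4*F)) + 42)/3 = (42 + F² + F*(-8 + 4*F))/3 = 14 + F²/3 + F*(-8 + 4*F)/3)
1/(66578 + M(T)) = 1/(66578 + (14 - 8/3*(-34) + (5/3)*(-34)²)) = 1/(66578 + (14 + 272/3 + (5/3)*1156)) = 1/(66578 + (14 + 272/3 + 5780/3)) = 1/(66578 + 6094/3) = 1/(205828/3) = 3/205828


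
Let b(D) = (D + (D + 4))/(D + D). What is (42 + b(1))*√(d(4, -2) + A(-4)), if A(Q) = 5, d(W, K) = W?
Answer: 135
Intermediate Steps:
b(D) = (4 + 2*D)/(2*D) (b(D) = (D + (4 + D))/((2*D)) = (4 + 2*D)*(1/(2*D)) = (4 + 2*D)/(2*D))
(42 + b(1))*√(d(4, -2) + A(-4)) = (42 + (2 + 1)/1)*√(4 + 5) = (42 + 1*3)*√9 = (42 + 3)*3 = 45*3 = 135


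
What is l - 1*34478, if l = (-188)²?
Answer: 866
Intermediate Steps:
l = 35344
l - 1*34478 = 35344 - 1*34478 = 35344 - 34478 = 866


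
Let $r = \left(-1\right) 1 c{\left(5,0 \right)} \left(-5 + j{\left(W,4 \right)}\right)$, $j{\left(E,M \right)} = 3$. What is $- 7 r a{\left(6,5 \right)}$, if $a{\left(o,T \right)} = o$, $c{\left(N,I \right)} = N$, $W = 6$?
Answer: $-420$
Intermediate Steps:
$r = 10$ ($r = \left(-1\right) 1 \cdot 5 \left(-5 + 3\right) = - 5 \left(-2\right) = \left(-1\right) \left(-10\right) = 10$)
$- 7 r a{\left(6,5 \right)} = \left(-7\right) 10 \cdot 6 = \left(-70\right) 6 = -420$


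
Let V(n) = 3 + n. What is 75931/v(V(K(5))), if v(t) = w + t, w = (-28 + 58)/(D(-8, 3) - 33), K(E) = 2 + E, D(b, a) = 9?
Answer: 303724/35 ≈ 8677.8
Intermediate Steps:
w = -5/4 (w = (-28 + 58)/(9 - 33) = 30/(-24) = 30*(-1/24) = -5/4 ≈ -1.2500)
v(t) = -5/4 + t
75931/v(V(K(5))) = 75931/(-5/4 + (3 + (2 + 5))) = 75931/(-5/4 + (3 + 7)) = 75931/(-5/4 + 10) = 75931/(35/4) = 75931*(4/35) = 303724/35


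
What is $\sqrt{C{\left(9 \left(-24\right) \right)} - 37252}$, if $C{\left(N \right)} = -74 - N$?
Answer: $i \sqrt{37110} \approx 192.64 i$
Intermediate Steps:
$\sqrt{C{\left(9 \left(-24\right) \right)} - 37252} = \sqrt{\left(-74 - 9 \left(-24\right)\right) - 37252} = \sqrt{\left(-74 - -216\right) - 37252} = \sqrt{\left(-74 + 216\right) - 37252} = \sqrt{142 - 37252} = \sqrt{-37110} = i \sqrt{37110}$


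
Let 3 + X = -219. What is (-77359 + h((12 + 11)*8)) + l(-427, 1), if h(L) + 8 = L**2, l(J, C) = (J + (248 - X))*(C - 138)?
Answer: -49402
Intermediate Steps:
X = -222 (X = -3 - 219 = -222)
l(J, C) = (-138 + C)*(470 + J) (l(J, C) = (J + (248 - 1*(-222)))*(C - 138) = (J + (248 + 222))*(-138 + C) = (J + 470)*(-138 + C) = (470 + J)*(-138 + C) = (-138 + C)*(470 + J))
h(L) = -8 + L**2
(-77359 + h((12 + 11)*8)) + l(-427, 1) = (-77359 + (-8 + ((12 + 11)*8)**2)) + (-64860 - 138*(-427) + 470*1 + 1*(-427)) = (-77359 + (-8 + (23*8)**2)) + (-64860 + 58926 + 470 - 427) = (-77359 + (-8 + 184**2)) - 5891 = (-77359 + (-8 + 33856)) - 5891 = (-77359 + 33848) - 5891 = -43511 - 5891 = -49402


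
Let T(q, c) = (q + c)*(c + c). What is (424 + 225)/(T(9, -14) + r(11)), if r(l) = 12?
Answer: 649/152 ≈ 4.2697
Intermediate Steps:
T(q, c) = 2*c*(c + q) (T(q, c) = (c + q)*(2*c) = 2*c*(c + q))
(424 + 225)/(T(9, -14) + r(11)) = (424 + 225)/(2*(-14)*(-14 + 9) + 12) = 649/(2*(-14)*(-5) + 12) = 649/(140 + 12) = 649/152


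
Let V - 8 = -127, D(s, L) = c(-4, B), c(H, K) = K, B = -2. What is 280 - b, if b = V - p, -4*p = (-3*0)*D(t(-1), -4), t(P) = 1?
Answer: 399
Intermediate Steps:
D(s, L) = -2
V = -119 (V = 8 - 127 = -119)
p = 0 (p = -(-3*0)*(-2)/4 = -0*(-2) = -¼*0 = 0)
b = -119 (b = -119 - 1*0 = -119 + 0 = -119)
280 - b = 280 - 1*(-119) = 280 + 119 = 399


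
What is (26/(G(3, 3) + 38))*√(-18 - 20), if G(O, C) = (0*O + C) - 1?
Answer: 13*I*√38/20 ≈ 4.0069*I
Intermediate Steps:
G(O, C) = -1 + C (G(O, C) = (0 + C) - 1 = C - 1 = -1 + C)
(26/(G(3, 3) + 38))*√(-18 - 20) = (26/((-1 + 3) + 38))*√(-18 - 20) = (26/(2 + 38))*√(-38) = (26/40)*(I*√38) = (26*(1/40))*(I*√38) = 13*(I*√38)/20 = 13*I*√38/20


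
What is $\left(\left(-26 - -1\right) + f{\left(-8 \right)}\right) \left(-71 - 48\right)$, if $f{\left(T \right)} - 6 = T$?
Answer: $3213$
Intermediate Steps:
$f{\left(T \right)} = 6 + T$
$\left(\left(-26 - -1\right) + f{\left(-8 \right)}\right) \left(-71 - 48\right) = \left(\left(-26 - -1\right) + \left(6 - 8\right)\right) \left(-71 - 48\right) = \left(\left(-26 + 1\right) - 2\right) \left(-119\right) = \left(-25 - 2\right) \left(-119\right) = \left(-27\right) \left(-119\right) = 3213$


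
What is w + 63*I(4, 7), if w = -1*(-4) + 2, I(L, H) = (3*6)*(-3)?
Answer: -3396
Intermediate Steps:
I(L, H) = -54 (I(L, H) = 18*(-3) = -54)
w = 6 (w = 4 + 2 = 6)
w + 63*I(4, 7) = 6 + 63*(-54) = 6 - 3402 = -3396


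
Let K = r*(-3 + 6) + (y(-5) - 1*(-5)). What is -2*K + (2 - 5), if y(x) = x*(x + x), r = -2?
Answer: -101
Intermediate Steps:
y(x) = 2*x² (y(x) = x*(2*x) = 2*x²)
K = 49 (K = -2*(-3 + 6) + (2*(-5)² - 1*(-5)) = -2*3 + (2*25 + 5) = -6 + (50 + 5) = -6 + 55 = 49)
-2*K + (2 - 5) = -2*49 + (2 - 5) = -98 - 3 = -101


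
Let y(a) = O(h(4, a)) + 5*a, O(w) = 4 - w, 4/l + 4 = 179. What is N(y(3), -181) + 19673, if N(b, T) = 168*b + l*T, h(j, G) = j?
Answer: 3883051/175 ≈ 22189.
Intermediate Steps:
l = 4/175 (l = 4/(-4 + 179) = 4/175 ≈ 0.022857)
y(a) = 5*a (y(a) = (4 - 1*4) + 5*a = (4 - 4) + 5*a = 0 + 5*a = 5*a)
N(b, T) = 168*b + 4*T/175
N(y(3), -181) + 19673 = (168*(5*3) + (4/175)*(-181)) + 19673 = (168*15 - 724/175) + 19673 = (2520 - 724/175) + 19673 = 440276/175 + 19673 = 3883051/175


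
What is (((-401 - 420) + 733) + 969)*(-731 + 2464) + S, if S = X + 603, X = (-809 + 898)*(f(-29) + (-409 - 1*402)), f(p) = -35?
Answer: 1452082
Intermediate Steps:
X = -75294 (X = (-809 + 898)*(-35 + (-409 - 1*402)) = 89*(-35 + (-409 - 402)) = 89*(-35 - 811) = 89*(-846) = -75294)
S = -74691 (S = -75294 + 603 = -74691)
(((-401 - 420) + 733) + 969)*(-731 + 2464) + S = (((-401 - 420) + 733) + 969)*(-731 + 2464) - 74691 = ((-821 + 733) + 969)*1733 - 74691 = (-88 + 969)*1733 - 74691 = 881*1733 - 74691 = 1526773 - 74691 = 1452082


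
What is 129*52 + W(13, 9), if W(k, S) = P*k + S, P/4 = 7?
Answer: 7081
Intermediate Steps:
P = 28 (P = 4*7 = 28)
W(k, S) = S + 28*k (W(k, S) = 28*k + S = S + 28*k)
129*52 + W(13, 9) = 129*52 + (9 + 28*13) = 6708 + (9 + 364) = 6708 + 373 = 7081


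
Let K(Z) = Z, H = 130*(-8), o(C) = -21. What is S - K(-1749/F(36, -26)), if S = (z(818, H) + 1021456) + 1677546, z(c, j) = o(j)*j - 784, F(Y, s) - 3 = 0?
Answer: 2720641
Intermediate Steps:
F(Y, s) = 3 (F(Y, s) = 3 + 0 = 3)
H = -1040
z(c, j) = -784 - 21*j (z(c, j) = -21*j - 784 = -784 - 21*j)
S = 2720058 (S = ((-784 - 21*(-1040)) + 1021456) + 1677546 = ((-784 + 21840) + 1021456) + 1677546 = (21056 + 1021456) + 1677546 = 1042512 + 1677546 = 2720058)
S - K(-1749/F(36, -26)) = 2720058 - (-1749)/3 = 2720058 - 1*(-583) = 2720058 + 583 = 2720641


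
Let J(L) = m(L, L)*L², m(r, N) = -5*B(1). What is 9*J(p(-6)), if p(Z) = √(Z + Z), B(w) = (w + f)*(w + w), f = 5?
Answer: 6480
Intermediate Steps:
B(w) = 2*w*(5 + w) (B(w) = (w + 5)*(w + w) = (5 + w)*(2*w) = 2*w*(5 + w))
p(Z) = √2*√Z (p(Z) = √(2*Z) = √2*√Z)
m(r, N) = -60 (m(r, N) = -10*(5 + 1) = -10*6 = -5*12 = -60)
J(L) = -60*L²
9*J(p(-6)) = 9*(-60*(√2*√(-6))²) = 9*(-60*(√2*(I*√6))²) = 9*(-60*(2*I*√3)²) = 9*(-60*(-12)) = 9*720 = 6480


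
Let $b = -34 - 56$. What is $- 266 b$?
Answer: $23940$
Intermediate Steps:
$b = -90$
$- 266 b = \left(-266\right) \left(-90\right) = 23940$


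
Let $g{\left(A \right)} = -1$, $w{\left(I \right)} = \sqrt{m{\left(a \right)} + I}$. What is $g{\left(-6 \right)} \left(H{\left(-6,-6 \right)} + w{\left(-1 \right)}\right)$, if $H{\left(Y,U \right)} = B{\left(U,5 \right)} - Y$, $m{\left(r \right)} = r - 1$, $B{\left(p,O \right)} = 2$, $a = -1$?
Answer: $-8 - i \sqrt{3} \approx -8.0 - 1.732 i$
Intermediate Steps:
$m{\left(r \right)} = -1 + r$ ($m{\left(r \right)} = r - 1 = -1 + r$)
$H{\left(Y,U \right)} = 2 - Y$
$w{\left(I \right)} = \sqrt{-2 + I}$ ($w{\left(I \right)} = \sqrt{\left(-1 - 1\right) + I} = \sqrt{-2 + I}$)
$g{\left(-6 \right)} \left(H{\left(-6,-6 \right)} + w{\left(-1 \right)}\right) = - (\left(2 - -6\right) + \sqrt{-2 - 1}) = - (\left(2 + 6\right) + \sqrt{-3}) = - (8 + i \sqrt{3}) = -8 - i \sqrt{3}$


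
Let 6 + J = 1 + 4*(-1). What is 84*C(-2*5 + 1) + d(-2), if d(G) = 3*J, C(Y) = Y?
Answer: -783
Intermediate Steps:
J = -9 (J = -6 + (1 + 4*(-1)) = -6 + (1 - 4) = -6 - 3 = -9)
d(G) = -27 (d(G) = 3*(-9) = -27)
84*C(-2*5 + 1) + d(-2) = 84*(-2*5 + 1) - 27 = 84*(-10 + 1) - 27 = 84*(-9) - 27 = -756 - 27 = -783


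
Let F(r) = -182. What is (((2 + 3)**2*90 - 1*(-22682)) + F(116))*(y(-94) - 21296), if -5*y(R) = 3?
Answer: -527090850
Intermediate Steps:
y(R) = -3/5 (y(R) = -1/5*3 = -3/5)
(((2 + 3)**2*90 - 1*(-22682)) + F(116))*(y(-94) - 21296) = (((2 + 3)**2*90 - 1*(-22682)) - 182)*(-3/5 - 21296) = ((5**2*90 + 22682) - 182)*(-106483/5) = ((25*90 + 22682) - 182)*(-106483/5) = ((2250 + 22682) - 182)*(-106483/5) = (24932 - 182)*(-106483/5) = 24750*(-106483/5) = -527090850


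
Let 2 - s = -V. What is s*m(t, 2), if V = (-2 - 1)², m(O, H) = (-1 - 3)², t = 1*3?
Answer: 176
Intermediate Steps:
t = 3
m(O, H) = 16 (m(O, H) = (-4)² = 16)
V = 9 (V = (-3)² = 9)
s = 11 (s = 2 - (-1)*9 = 2 - 1*(-9) = 2 + 9 = 11)
s*m(t, 2) = 11*16 = 176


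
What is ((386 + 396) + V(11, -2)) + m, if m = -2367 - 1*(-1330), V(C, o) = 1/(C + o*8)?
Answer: -1276/5 ≈ -255.20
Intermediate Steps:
V(C, o) = 1/(C + 8*o)
m = -1037 (m = -2367 + 1330 = -1037)
((386 + 396) + V(11, -2)) + m = ((386 + 396) + 1/(11 + 8*(-2))) - 1037 = (782 + 1/(11 - 16)) - 1037 = (782 + 1/(-5)) - 1037 = (782 - ⅕) - 1037 = 3909/5 - 1037 = -1276/5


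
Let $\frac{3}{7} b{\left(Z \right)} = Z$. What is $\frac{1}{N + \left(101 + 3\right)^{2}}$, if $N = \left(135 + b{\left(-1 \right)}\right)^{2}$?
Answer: $\frac{9}{255748} \approx 3.5191 \cdot 10^{-5}$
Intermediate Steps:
$b{\left(Z \right)} = \frac{7 Z}{3}$
$N = \frac{158404}{9}$ ($N = \left(135 + \frac{7}{3} \left(-1\right)\right)^{2} = \left(135 - \frac{7}{3}\right)^{2} = \left(\frac{398}{3}\right)^{2} = \frac{158404}{9} \approx 17600.0$)
$\frac{1}{N + \left(101 + 3\right)^{2}} = \frac{1}{\frac{158404}{9} + \left(101 + 3\right)^{2}} = \frac{1}{\frac{158404}{9} + 104^{2}} = \frac{1}{\frac{158404}{9} + 10816} = \frac{1}{\frac{255748}{9}} = \frac{9}{255748}$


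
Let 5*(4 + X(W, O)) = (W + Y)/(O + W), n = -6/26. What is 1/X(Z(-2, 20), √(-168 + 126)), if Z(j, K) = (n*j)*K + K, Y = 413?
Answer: 5*(-13*√42 + 380*I)/(-1851*I + 260*√42) ≈ -0.67461 + 0.38653*I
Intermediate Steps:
n = -3/13 (n = -6*1/26 = -3/13 ≈ -0.23077)
Z(j, K) = K - 3*K*j/13 (Z(j, K) = (-3*j/13)*K + K = -3*K*j/13 + K = K - 3*K*j/13)
X(W, O) = -4 + (413 + W)/(5*(O + W)) (X(W, O) = -4 + ((W + 413)/(O + W))/5 = -4 + ((413 + W)/(O + W))/5 = -4 + (413 + W)/(5*(O + W)))
1/X(Z(-2, 20), √(-168 + 126)) = 1/((413 - 20*√(-168 + 126) - 19*20*(13 - 3*(-2))/13)/(5*(√(-168 + 126) + (1/13)*20*(13 - 3*(-2))))) = 1/((413 - 20*I*√42 - 19*20*(13 + 6)/13)/(5*(√(-42) + (1/13)*20*(13 + 6)))) = 1/((413 - 20*I*√42 - 19*20*19/13)/(5*(I*√42 + (1/13)*20*19))) = 1/((413 - 20*I*√42 - 19*380/13)/(5*(I*√42 + 380/13))) = 1/((413 - 20*I*√42 - 7220/13)/(5*(380/13 + I*√42))) = 1/((-1851/13 - 20*I*√42)/(5*(380/13 + I*√42))) = 5*(380/13 + I*√42)/(-1851/13 - 20*I*√42)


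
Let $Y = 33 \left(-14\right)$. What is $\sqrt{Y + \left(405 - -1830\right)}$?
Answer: $3 \sqrt{197} \approx 42.107$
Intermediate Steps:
$Y = -462$
$\sqrt{Y + \left(405 - -1830\right)} = \sqrt{-462 + \left(405 - -1830\right)} = \sqrt{-462 + \left(405 + 1830\right)} = \sqrt{-462 + 2235} = \sqrt{1773} = 3 \sqrt{197}$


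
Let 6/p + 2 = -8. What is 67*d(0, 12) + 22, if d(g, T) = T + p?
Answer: 3929/5 ≈ 785.80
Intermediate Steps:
p = -⅗ (p = 6/(-2 - 8) = 6/(-10) = 6*(-⅒) = -⅗ ≈ -0.60000)
d(g, T) = -⅗ + T (d(g, T) = T - ⅗ = -⅗ + T)
67*d(0, 12) + 22 = 67*(-⅗ + 12) + 22 = 67*(57/5) + 22 = 3819/5 + 22 = 3929/5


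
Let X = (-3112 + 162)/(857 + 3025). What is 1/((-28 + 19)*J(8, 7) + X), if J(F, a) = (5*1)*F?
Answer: -1941/700235 ≈ -0.0027719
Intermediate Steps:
J(F, a) = 5*F
X = -1475/1941 (X = -2950/3882 = -2950*1/3882 = -1475/1941 ≈ -0.75992)
1/((-28 + 19)*J(8, 7) + X) = 1/((-28 + 19)*(5*8) - 1475/1941) = 1/(-9*40 - 1475/1941) = 1/(-360 - 1475/1941) = 1/(-700235/1941) = -1941/700235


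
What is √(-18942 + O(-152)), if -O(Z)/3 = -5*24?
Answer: I*√18582 ≈ 136.32*I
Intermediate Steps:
O(Z) = 360 (O(Z) = -(-15)*24 = -3*(-120) = 360)
√(-18942 + O(-152)) = √(-18942 + 360) = √(-18582) = I*√18582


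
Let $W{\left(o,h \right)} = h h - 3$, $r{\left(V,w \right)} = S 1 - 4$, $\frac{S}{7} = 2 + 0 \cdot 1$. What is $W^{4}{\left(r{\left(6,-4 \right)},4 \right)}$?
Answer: $28561$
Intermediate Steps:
$S = 14$ ($S = 7 \left(2 + 0 \cdot 1\right) = 7 \left(2 + 0\right) = 7 \cdot 2 = 14$)
$r{\left(V,w \right)} = 10$ ($r{\left(V,w \right)} = 14 \cdot 1 - 4 = 14 - 4 = 10$)
$W{\left(o,h \right)} = -3 + h^{2}$ ($W{\left(o,h \right)} = h^{2} - 3 = -3 + h^{2}$)
$W^{4}{\left(r{\left(6,-4 \right)},4 \right)} = \left(-3 + 4^{2}\right)^{4} = \left(-3 + 16\right)^{4} = 13^{4} = 28561$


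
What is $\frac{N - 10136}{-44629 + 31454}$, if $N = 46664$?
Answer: $- \frac{36528}{13175} \approx -2.7725$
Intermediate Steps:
$\frac{N - 10136}{-44629 + 31454} = \frac{46664 - 10136}{-44629 + 31454} = \frac{36528}{-13175} = 36528 \left(- \frac{1}{13175}\right) = - \frac{36528}{13175}$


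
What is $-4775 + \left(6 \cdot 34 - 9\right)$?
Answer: $-4580$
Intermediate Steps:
$-4775 + \left(6 \cdot 34 - 9\right) = -4775 + \left(204 - 9\right) = -4775 + 195 = -4580$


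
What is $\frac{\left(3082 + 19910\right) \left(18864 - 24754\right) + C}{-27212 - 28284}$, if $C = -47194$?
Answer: $\frac{67735037}{27748} \approx 2441.1$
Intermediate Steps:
$\frac{\left(3082 + 19910\right) \left(18864 - 24754\right) + C}{-27212 - 28284} = \frac{\left(3082 + 19910\right) \left(18864 - 24754\right) - 47194}{-27212 - 28284} = \frac{22992 \left(-5890\right) - 47194}{-55496} = \left(-135422880 - 47194\right) \left(- \frac{1}{55496}\right) = \left(-135470074\right) \left(- \frac{1}{55496}\right) = \frac{67735037}{27748}$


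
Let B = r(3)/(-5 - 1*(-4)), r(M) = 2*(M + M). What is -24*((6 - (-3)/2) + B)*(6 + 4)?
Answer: 1080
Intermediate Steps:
r(M) = 4*M (r(M) = 2*(2*M) = 4*M)
B = -12 (B = (4*3)/(-5 - 1*(-4)) = 12/(-5 + 4) = 12/(-1) = 12*(-1) = -12)
-24*((6 - (-3)/2) + B)*(6 + 4) = -24*((6 - (-3)/2) - 12)*(6 + 4) = -24*((6 - (-3)/2) - 12)*10 = -24*((6 - 1*(-3/2)) - 12)*10 = -24*((6 + 3/2) - 12)*10 = -24*(15/2 - 12)*10 = -(-108)*10 = -24*(-45) = 1080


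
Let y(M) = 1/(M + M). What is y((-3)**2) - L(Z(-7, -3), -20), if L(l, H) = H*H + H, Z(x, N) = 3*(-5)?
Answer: -6839/18 ≈ -379.94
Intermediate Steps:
Z(x, N) = -15
L(l, H) = H + H**2 (L(l, H) = H**2 + H = H + H**2)
y(M) = 1/(2*M)
y((-3)**2) - L(Z(-7, -3), -20) = 1/(2*((-3)**2)) - (-20)*(1 - 20) = (1/2)/9 - (-20)*(-19) = (1/2)*(1/9) - 1*380 = 1/18 - 380 = -6839/18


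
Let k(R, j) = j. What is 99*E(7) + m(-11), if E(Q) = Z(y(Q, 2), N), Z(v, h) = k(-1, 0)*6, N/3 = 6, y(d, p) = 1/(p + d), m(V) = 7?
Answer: 7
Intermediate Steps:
y(d, p) = 1/(d + p)
N = 18 (N = 3*6 = 18)
Z(v, h) = 0 (Z(v, h) = 0*6 = 0)
E(Q) = 0
99*E(7) + m(-11) = 99*0 + 7 = 0 + 7 = 7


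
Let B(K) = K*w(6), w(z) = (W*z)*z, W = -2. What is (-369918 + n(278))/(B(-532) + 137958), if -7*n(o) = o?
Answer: -1294852/616917 ≈ -2.0989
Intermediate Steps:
n(o) = -o/7
w(z) = -2*z**2 (w(z) = (-2*z)*z = -2*z**2)
B(K) = -72*K (B(K) = K*(-2*6**2) = K*(-2*36) = K*(-72) = -72*K)
(-369918 + n(278))/(B(-532) + 137958) = (-369918 - 1/7*278)/(-72*(-532) + 137958) = (-369918 - 278/7)/(38304 + 137958) = -2589704/7/176262 = -2589704/7*1/176262 = -1294852/616917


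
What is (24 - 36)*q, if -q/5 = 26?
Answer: 1560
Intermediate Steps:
q = -130 (q = -5*26 = -130)
(24 - 36)*q = (24 - 36)*(-130) = -12*(-130) = 1560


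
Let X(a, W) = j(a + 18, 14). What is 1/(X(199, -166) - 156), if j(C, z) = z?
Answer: -1/142 ≈ -0.0070423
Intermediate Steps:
X(a, W) = 14
1/(X(199, -166) - 156) = 1/(14 - 156) = 1/(-142) = -1/142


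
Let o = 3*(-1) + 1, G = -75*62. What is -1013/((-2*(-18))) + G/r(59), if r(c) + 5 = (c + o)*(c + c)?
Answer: -6975773/241956 ≈ -28.831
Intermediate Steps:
G = -4650
o = -2 (o = -3 + 1 = -2)
r(c) = -5 + 2*c*(-2 + c) (r(c) = -5 + (c - 2)*(c + c) = -5 + (-2 + c)*(2*c) = -5 + 2*c*(-2 + c))
-1013/((-2*(-18))) + G/r(59) = -1013/((-2*(-18))) - 4650/(-5 - 4*59 + 2*59²) = -1013/36 - 4650/(-5 - 236 + 2*3481) = -1013*1/36 - 4650/(-5 - 236 + 6962) = -1013/36 - 4650/6721 = -6975773/241956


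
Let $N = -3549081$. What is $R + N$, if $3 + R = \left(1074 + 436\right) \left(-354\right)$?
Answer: $-4083624$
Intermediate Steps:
$R = -534543$ ($R = -3 + \left(1074 + 436\right) \left(-354\right) = -3 + 1510 \left(-354\right) = -3 - 534540 = -534543$)
$R + N = -534543 - 3549081 = -4083624$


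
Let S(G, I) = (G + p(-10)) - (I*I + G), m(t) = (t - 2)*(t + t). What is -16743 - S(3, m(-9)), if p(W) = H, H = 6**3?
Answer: 22245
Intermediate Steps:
m(t) = 2*t*(-2 + t) (m(t) = (-2 + t)*(2*t) = 2*t*(-2 + t))
H = 216
p(W) = 216
S(G, I) = 216 - I**2 (S(G, I) = (G + 216) - (I*I + G) = (216 + G) - (I**2 + G) = (216 + G) - (G + I**2) = (216 + G) + (-G - I**2) = 216 - I**2)
-16743 - S(3, m(-9)) = -16743 - (216 - (2*(-9)*(-2 - 9))**2) = -16743 - (216 - (2*(-9)*(-11))**2) = -16743 - (216 - 1*198**2) = -16743 - (216 - 1*39204) = -16743 - (216 - 39204) = -16743 - 1*(-38988) = -16743 + 38988 = 22245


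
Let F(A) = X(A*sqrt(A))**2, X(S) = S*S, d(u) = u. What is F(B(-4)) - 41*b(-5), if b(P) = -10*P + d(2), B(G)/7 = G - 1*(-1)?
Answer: 85763989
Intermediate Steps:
B(G) = 7 + 7*G (B(G) = 7*(G - 1*(-1)) = 7*(G + 1) = 7*(1 + G) = 7 + 7*G)
b(P) = 2 - 10*P (b(P) = -10*P + 2 = 2 - 10*P)
X(S) = S**2
F(A) = A**6 (F(A) = ((A*sqrt(A))**2)**2 = ((A**(3/2))**2)**2 = (A**3)**2 = A**6)
F(B(-4)) - 41*b(-5) = (7 + 7*(-4))**6 - 41*(2 - 10*(-5)) = (7 - 28)**6 - 41*(2 + 50) = (-21)**6 - 41*52 = 85766121 - 2132 = 85763989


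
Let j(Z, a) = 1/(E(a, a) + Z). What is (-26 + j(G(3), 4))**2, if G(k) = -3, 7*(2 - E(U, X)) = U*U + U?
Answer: 502681/729 ≈ 689.55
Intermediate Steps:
E(U, X) = 2 - U/7 - U**2/7 (E(U, X) = 2 - (U*U + U)/7 = 2 - (U**2 + U)/7 = 2 - (U + U**2)/7 = 2 + (-U/7 - U**2/7) = 2 - U/7 - U**2/7)
j(Z, a) = 1/(2 + Z - a/7 - a**2/7) (j(Z, a) = 1/((2 - a/7 - a**2/7) + Z) = 1/(2 + Z - a/7 - a**2/7))
(-26 + j(G(3), 4))**2 = (-26 + 7/(14 - 1*4 - 1*4**2 + 7*(-3)))**2 = (-26 + 7/(14 - 4 - 1*16 - 21))**2 = (-26 + 7/(14 - 4 - 16 - 21))**2 = (-26 + 7/(-27))**2 = (-26 + 7*(-1/27))**2 = (-26 - 7/27)**2 = (-709/27)**2 = 502681/729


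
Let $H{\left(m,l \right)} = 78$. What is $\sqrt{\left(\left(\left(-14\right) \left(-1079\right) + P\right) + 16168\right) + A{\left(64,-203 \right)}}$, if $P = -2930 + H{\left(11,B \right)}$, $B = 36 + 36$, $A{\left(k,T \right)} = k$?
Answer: $\sqrt{28486} \approx 168.78$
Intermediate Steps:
$B = 72$
$P = -2852$ ($P = -2930 + 78 = -2852$)
$\sqrt{\left(\left(\left(-14\right) \left(-1079\right) + P\right) + 16168\right) + A{\left(64,-203 \right)}} = \sqrt{\left(\left(\left(-14\right) \left(-1079\right) - 2852\right) + 16168\right) + 64} = \sqrt{\left(\left(15106 - 2852\right) + 16168\right) + 64} = \sqrt{\left(12254 + 16168\right) + 64} = \sqrt{28422 + 64} = \sqrt{28486}$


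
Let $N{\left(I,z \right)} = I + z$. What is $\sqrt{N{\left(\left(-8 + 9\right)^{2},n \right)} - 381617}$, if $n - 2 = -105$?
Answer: $i \sqrt{381719} \approx 617.83 i$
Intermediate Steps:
$n = -103$ ($n = 2 - 105 = -103$)
$\sqrt{N{\left(\left(-8 + 9\right)^{2},n \right)} - 381617} = \sqrt{\left(\left(-8 + 9\right)^{2} - 103\right) - 381617} = \sqrt{\left(1^{2} - 103\right) - 381617} = \sqrt{\left(1 - 103\right) - 381617} = \sqrt{-102 - 381617} = \sqrt{-381719} = i \sqrt{381719}$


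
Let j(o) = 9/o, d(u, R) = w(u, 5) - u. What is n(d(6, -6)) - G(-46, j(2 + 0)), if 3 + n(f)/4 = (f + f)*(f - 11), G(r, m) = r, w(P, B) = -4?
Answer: 1714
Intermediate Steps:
d(u, R) = -4 - u
n(f) = -12 + 8*f*(-11 + f) (n(f) = -12 + 4*((f + f)*(f - 11)) = -12 + 4*((2*f)*(-11 + f)) = -12 + 4*(2*f*(-11 + f)) = -12 + 8*f*(-11 + f))
n(d(6, -6)) - G(-46, j(2 + 0)) = (-12 - 88*(-4 - 1*6) + 8*(-4 - 1*6)**2) - 1*(-46) = (-12 - 88*(-4 - 6) + 8*(-4 - 6)**2) + 46 = (-12 - 88*(-10) + 8*(-10)**2) + 46 = (-12 + 880 + 8*100) + 46 = (-12 + 880 + 800) + 46 = 1668 + 46 = 1714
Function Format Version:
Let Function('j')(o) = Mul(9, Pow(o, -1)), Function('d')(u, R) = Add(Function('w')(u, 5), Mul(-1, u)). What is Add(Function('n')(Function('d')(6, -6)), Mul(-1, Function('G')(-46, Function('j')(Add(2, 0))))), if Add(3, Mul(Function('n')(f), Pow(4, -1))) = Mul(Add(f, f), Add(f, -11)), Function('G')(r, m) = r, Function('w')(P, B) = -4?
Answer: 1714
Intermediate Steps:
Function('d')(u, R) = Add(-4, Mul(-1, u))
Function('n')(f) = Add(-12, Mul(8, f, Add(-11, f))) (Function('n')(f) = Add(-12, Mul(4, Mul(Add(f, f), Add(f, -11)))) = Add(-12, Mul(4, Mul(Mul(2, f), Add(-11, f)))) = Add(-12, Mul(4, Mul(2, f, Add(-11, f)))) = Add(-12, Mul(8, f, Add(-11, f))))
Add(Function('n')(Function('d')(6, -6)), Mul(-1, Function('G')(-46, Function('j')(Add(2, 0))))) = Add(Add(-12, Mul(-88, Add(-4, Mul(-1, 6))), Mul(8, Pow(Add(-4, Mul(-1, 6)), 2))), Mul(-1, -46)) = Add(Add(-12, Mul(-88, Add(-4, -6)), Mul(8, Pow(Add(-4, -6), 2))), 46) = Add(Add(-12, Mul(-88, -10), Mul(8, Pow(-10, 2))), 46) = Add(Add(-12, 880, Mul(8, 100)), 46) = Add(Add(-12, 880, 800), 46) = Add(1668, 46) = 1714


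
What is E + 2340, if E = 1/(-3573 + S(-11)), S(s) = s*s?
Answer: 8077679/3452 ≈ 2340.0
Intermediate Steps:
S(s) = s²
E = -1/3452 (E = 1/(-3573 + (-11)²) = 1/(-3573 + 121) = 1/(-3452) = -1/3452 ≈ -0.00028969)
E + 2340 = -1/3452 + 2340 = 8077679/3452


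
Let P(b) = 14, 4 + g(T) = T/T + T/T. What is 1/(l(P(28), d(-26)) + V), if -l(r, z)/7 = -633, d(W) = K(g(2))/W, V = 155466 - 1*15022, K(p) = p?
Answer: 1/144875 ≈ 6.9025e-6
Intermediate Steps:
g(T) = -2 (g(T) = -4 + (T/T + T/T) = -4 + (1 + 1) = -4 + 2 = -2)
V = 140444 (V = 155466 - 15022 = 140444)
d(W) = -2/W
l(r, z) = 4431 (l(r, z) = -7*(-633) = 4431)
1/(l(P(28), d(-26)) + V) = 1/(4431 + 140444) = 1/144875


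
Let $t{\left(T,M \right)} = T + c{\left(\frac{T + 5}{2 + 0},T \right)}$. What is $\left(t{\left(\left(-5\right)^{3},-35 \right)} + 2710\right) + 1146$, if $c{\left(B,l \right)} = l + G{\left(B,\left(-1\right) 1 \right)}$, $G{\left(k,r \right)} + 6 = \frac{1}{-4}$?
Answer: $\frac{14399}{4} \approx 3599.8$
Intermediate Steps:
$G{\left(k,r \right)} = - \frac{25}{4}$ ($G{\left(k,r \right)} = -6 + \frac{1}{-4} = -6 - \frac{1}{4} = - \frac{25}{4}$)
$c{\left(B,l \right)} = - \frac{25}{4} + l$ ($c{\left(B,l \right)} = l - \frac{25}{4} = - \frac{25}{4} + l$)
$t{\left(T,M \right)} = - \frac{25}{4} + 2 T$ ($t{\left(T,M \right)} = T + \left(- \frac{25}{4} + T\right) = - \frac{25}{4} + 2 T$)
$\left(t{\left(\left(-5\right)^{3},-35 \right)} + 2710\right) + 1146 = \left(\left(- \frac{25}{4} + 2 \left(-5\right)^{3}\right) + 2710\right) + 1146 = \left(\left(- \frac{25}{4} + 2 \left(-125\right)\right) + 2710\right) + 1146 = \left(\left(- \frac{25}{4} - 250\right) + 2710\right) + 1146 = \left(- \frac{1025}{4} + 2710\right) + 1146 = \frac{9815}{4} + 1146 = \frac{14399}{4}$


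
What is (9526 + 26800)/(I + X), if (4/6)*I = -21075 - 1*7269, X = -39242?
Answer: -18163/40879 ≈ -0.44431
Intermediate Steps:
I = -42516 (I = 3*(-21075 - 1*7269)/2 = 3*(-21075 - 7269)/2 = (3/2)*(-28344) = -42516)
(9526 + 26800)/(I + X) = (9526 + 26800)/(-42516 - 39242) = 36326/(-81758) = 36326*(-1/81758) = -18163/40879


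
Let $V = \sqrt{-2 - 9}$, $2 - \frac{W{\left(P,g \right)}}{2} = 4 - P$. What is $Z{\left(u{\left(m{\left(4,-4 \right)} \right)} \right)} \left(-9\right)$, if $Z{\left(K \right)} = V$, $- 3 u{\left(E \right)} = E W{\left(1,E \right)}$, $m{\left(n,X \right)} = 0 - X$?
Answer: $- 9 i \sqrt{11} \approx - 29.85 i$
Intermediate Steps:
$m{\left(n,X \right)} = - X$
$W{\left(P,g \right)} = -4 + 2 P$ ($W{\left(P,g \right)} = 4 - 2 \left(4 - P\right) = 4 + \left(-8 + 2 P\right) = -4 + 2 P$)
$V = i \sqrt{11}$ ($V = \sqrt{-11} = i \sqrt{11} \approx 3.3166 i$)
$u{\left(E \right)} = \frac{2 E}{3}$ ($u{\left(E \right)} = - \frac{E \left(-4 + 2 \cdot 1\right)}{3} = - \frac{E \left(-4 + 2\right)}{3} = - \frac{E \left(-2\right)}{3} = - \frac{\left(-2\right) E}{3} = \frac{2 E}{3}$)
$Z{\left(K \right)} = i \sqrt{11}$
$Z{\left(u{\left(m{\left(4,-4 \right)} \right)} \right)} \left(-9\right) = i \sqrt{11} \left(-9\right) = - 9 i \sqrt{11}$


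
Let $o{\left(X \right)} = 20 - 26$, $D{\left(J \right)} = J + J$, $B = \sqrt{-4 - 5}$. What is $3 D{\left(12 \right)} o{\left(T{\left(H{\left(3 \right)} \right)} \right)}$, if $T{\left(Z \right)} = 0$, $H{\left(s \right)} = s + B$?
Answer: $-432$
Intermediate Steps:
$B = 3 i$ ($B = \sqrt{-9} = 3 i \approx 3.0 i$)
$D{\left(J \right)} = 2 J$
$H{\left(s \right)} = s + 3 i$
$o{\left(X \right)} = -6$
$3 D{\left(12 \right)} o{\left(T{\left(H{\left(3 \right)} \right)} \right)} = 3 \cdot 2 \cdot 12 \left(-6\right) = 3 \cdot 24 \left(-6\right) = 72 \left(-6\right) = -432$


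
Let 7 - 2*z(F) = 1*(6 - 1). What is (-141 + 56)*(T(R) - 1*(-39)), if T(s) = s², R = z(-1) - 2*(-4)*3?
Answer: -56440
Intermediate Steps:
z(F) = 1 (z(F) = 7/2 - (6 - 1)/2 = 7/2 - 5/2 = 1)
R = 25 (R = 1 - 2*(-4)*3 = 1 + 8*3 = 1 + 24 = 25)
(-141 + 56)*(T(R) - 1*(-39)) = (-141 + 56)*(25² - 1*(-39)) = -85*(625 + 39) = -85*664 = -56440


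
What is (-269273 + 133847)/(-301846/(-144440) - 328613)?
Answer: 3260155240/7910759979 ≈ 0.41212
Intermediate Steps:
(-269273 + 133847)/(-301846/(-144440) - 328613) = -135426/(-301846*(-1/144440) - 328613) = -135426/(150923/72220 - 328613) = -135426/(-23732279937/72220) = -135426*(-72220/23732279937) = 3260155240/7910759979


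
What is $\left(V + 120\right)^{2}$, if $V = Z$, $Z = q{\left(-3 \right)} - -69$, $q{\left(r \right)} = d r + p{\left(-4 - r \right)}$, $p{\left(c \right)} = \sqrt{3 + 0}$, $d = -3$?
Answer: $\left(198 + \sqrt{3}\right)^{2} \approx 39893.0$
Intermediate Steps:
$p{\left(c \right)} = \sqrt{3}$
$q{\left(r \right)} = \sqrt{3} - 3 r$ ($q{\left(r \right)} = - 3 r + \sqrt{3} = \sqrt{3} - 3 r$)
$Z = 78 + \sqrt{3}$ ($Z = \left(\sqrt{3} - -9\right) - -69 = \left(\sqrt{3} + 9\right) + 69 = \left(9 + \sqrt{3}\right) + 69 = 78 + \sqrt{3} \approx 79.732$)
$V = 78 + \sqrt{3} \approx 79.732$
$\left(V + 120\right)^{2} = \left(\left(78 + \sqrt{3}\right) + 120\right)^{2} = \left(198 + \sqrt{3}\right)^{2}$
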